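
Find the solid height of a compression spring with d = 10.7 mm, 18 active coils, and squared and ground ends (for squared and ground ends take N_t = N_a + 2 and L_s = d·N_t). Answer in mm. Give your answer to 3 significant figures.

214 mm

squared and ground ends: N_t = N_a + 2 = 18 + 2 = 20
L_s = d·N_t = 10.7 × 20 = 214 mm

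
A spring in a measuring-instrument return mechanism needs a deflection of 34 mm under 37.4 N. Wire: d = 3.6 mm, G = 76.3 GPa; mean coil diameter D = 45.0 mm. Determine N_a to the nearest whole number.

Required rate k = F/δ = 37.4/34 = 1.1 N/mm
N_a = Gd⁴/(8D³k) = (76.3×10³ × 3.6⁴)/(8 × 45.0³ × 1.1)
    = 1.28155e+07 / 801900 = 15.98 → 16 coils

16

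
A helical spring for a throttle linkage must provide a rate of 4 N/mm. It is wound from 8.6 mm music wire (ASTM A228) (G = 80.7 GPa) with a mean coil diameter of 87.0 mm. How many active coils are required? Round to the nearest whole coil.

N_a = Gd⁴/(8D³k) = (80.7×10³ × 8.6⁴)/(8 × 87.0³ × 4)
    = 4.41436e+08 / 2.10721e+07 = 20.95 → 21 coils

21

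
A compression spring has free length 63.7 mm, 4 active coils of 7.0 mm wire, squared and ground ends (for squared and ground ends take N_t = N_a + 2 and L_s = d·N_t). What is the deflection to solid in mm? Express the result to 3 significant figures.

N_t = 6; L_s = 7.0·6 = 42 mm
δ_solid = L₀ − L_s = 63.7 − 42 = 21.7 mm

21.7 mm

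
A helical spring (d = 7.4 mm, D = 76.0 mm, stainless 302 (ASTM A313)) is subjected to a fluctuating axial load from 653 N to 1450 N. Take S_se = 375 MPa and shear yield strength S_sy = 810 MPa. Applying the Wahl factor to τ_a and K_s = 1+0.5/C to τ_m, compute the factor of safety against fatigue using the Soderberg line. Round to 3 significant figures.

0.814

C = D/d = 76.0/7.4 = 10.2703; K_W = (4C−1)/(4C−4)+0.615/C = 1.1408; K_s = 1+0.5/C = 1.0487
F_a = (F_max−F_min)/2 = 398.5 N; F_m = (F_max+F_min)/2 = 1051.5 N
τ_a = K_W·8F_aD/(πd³) = 1.1408 × 190.32 = 217.12 MPa
τ_m = K_s·8F_mD/(πd³) = 1.0487 × 502.19 = 526.64 MPa
Soderberg: 1/n_f = τ_a/S_se + τ_m/S_sy = 217.12/375 + 526.64/810 = 0.57897 + 0.65017 = 1.2291
n_f = 1/1.2291 = 0.8136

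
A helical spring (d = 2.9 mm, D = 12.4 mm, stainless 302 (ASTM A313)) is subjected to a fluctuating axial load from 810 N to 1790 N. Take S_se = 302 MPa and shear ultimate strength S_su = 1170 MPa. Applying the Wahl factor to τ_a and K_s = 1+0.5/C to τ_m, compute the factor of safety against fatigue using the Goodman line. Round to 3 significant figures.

C = D/d = 12.4/2.9 = 4.2759; K_W = (4C−1)/(4C−4)+0.615/C = 1.3728; K_s = 1+0.5/C = 1.1169
F_a = (F_max−F_min)/2 = 490 N; F_m = (F_max+F_min)/2 = 1300 N
τ_a = K_W·8F_aD/(πd³) = 1.3728 × 634.4 = 870.89 MPa
τ_m = K_s·8F_mD/(πd³) = 1.1169 × 1683.1 = 1879.9 MPa
Goodman: 1/n_f = τ_a/S_se + τ_m/S_su = 870.89/302 + 1879.9/1170 = 2.88375 + 1.60677 = 4.4905
n_f = 1/4.4905 = 0.2227

0.223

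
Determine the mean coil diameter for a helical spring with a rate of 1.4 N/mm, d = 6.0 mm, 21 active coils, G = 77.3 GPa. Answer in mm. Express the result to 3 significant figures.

D = (Gd⁴/(8N_a·k))^(1/3) = (77.3×10³·6.0⁴/(8·21·1.4))^(1/3)
  = (425939)^(1/3) = 75.2400 mm

75.2 mm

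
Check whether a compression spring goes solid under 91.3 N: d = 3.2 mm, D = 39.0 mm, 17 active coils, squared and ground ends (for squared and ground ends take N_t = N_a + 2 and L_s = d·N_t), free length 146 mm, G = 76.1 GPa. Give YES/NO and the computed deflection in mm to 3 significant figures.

k = Gd⁴/(8D³N_a) = (76.1×10³)(3.2⁴)/(8·39.0³·17) = 0.98913 N/mm
N_t = 19; L_s = 3.2·19 = 60.8 mm; δ_solid = L₀ − L_s = 146 − 60.8 = 85.2 mm
δ = F/k = 91.3/0.98913 = 92.304 mm
δ ≥ δ_solid → spring goes solid

YES, δ = 92.3 mm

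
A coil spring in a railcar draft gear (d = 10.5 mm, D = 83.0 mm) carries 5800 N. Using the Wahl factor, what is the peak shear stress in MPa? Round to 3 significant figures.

Spring index C = D/d = 83.0/10.5 = 7.9048
K_W = (4C−1)/(4C−4) + 0.615/C = 30.619/27.619 + 0.0778 = 1.1864
τ₀ = 8FD/(πd³) = 8·5800·83.0/(π·10.5³) = 3.8512e+06/3636.8 = 1059 MPa
τ_max = K·τ₀ = 1.1864 × 1059 = 1256.4 MPa

1260 MPa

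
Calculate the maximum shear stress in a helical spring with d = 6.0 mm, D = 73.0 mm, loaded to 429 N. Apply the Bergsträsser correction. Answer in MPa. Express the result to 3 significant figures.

Spring index C = D/d = 73.0/6.0 = 12.1667
K_B = (4C+2)/(4C−3) = 50.667/45.667 = 1.1095
τ₀ = 8FD/(πd³) = 8·429·73.0/(π·6.0³) = 250536/678.58 = 369.2 MPa
τ_max = K·τ₀ = 1.1095 × 369.2 = 409.63 MPa

410 MPa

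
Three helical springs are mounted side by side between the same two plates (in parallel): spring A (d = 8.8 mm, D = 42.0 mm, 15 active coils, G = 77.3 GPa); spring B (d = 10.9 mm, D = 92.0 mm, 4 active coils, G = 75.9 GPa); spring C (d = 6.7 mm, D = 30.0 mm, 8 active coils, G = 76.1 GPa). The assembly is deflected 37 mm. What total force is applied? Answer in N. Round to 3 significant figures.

k_A = Gd⁴/(8D³N_a) = (77.3×10³)(8.8⁴)/(8·42.0³·15) = 52.141 N/mm
k_B = Gd⁴/(8D³N_a) = (75.9×10³)(10.9⁴)/(8·92.0³·4) = 42.997 N/mm
k_C = Gd⁴/(8D³N_a) = (76.1×10³)(6.7⁴)/(8·30.0³·8) = 88.744 N/mm
Parallel: k_eq = 52.141 + 42.997 + 88.744 = 183.88 N/mm
F = k_eq·δ = 183.88·37 = 6803.6 N

6800 N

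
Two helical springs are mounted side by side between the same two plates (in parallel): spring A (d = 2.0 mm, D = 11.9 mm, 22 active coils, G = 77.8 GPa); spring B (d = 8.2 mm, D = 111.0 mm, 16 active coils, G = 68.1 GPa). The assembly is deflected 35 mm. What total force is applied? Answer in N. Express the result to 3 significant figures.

208 N

k_A = Gd⁴/(8D³N_a) = (77.8×10³)(2.0⁴)/(8·11.9³·22) = 4.1971 N/mm
k_B = Gd⁴/(8D³N_a) = (68.1×10³)(8.2⁴)/(8·111.0³·16) = 1.7588 N/mm
Parallel: k_eq = 4.1971 + 1.7588 = 5.9559 N/mm
F = k_eq·δ = 5.9559·35 = 208.46 N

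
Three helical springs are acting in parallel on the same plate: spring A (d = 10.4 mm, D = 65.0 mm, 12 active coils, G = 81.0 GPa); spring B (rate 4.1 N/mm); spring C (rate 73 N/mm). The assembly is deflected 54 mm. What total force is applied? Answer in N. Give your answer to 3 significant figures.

6100 N

k_A = Gd⁴/(8D³N_a) = (81.0×10³)(10.4⁴)/(8·65.0³·12) = 35.942 N/mm
Parallel: k_eq = 35.942 + 4.1 + 73 = 113.04 N/mm
F = k_eq·δ = 113.04·54 = 6104.3 N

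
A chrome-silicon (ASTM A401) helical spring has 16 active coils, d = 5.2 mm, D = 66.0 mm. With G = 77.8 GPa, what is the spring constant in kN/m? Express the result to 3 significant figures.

k = Gd⁴/(8D³N_a) = (77.8×10³ × 5.2⁴) / (8 × 66.0³ × 16)
  = 5.68844e+07 / 3.67995e+07 = 1.5458 N/mm

1.55 kN/m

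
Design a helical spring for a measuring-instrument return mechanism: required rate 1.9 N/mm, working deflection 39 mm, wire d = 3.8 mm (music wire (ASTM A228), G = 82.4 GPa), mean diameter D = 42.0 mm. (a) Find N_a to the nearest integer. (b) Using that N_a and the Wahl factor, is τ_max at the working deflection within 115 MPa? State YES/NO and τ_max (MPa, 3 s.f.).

(a) 15 coils; (b) NO, τ_max = 166 MPa

N_a = Gd⁴/(8D³k) = (82.4×10³)(3.8⁴)/(8·42.0³·1.9) = 15.26 → N_a = 15
Actual rate k = Gd⁴/(8D³·15) = 1.9326 N/mm
Working load F = kδ = 1.9326·39 = 75.37 N
C = 42.0/3.8 = 11.0526; K_W = (4C−1)/(4C−4)+0.615/C = 1.1303
τ_max = K_W·8FD/(πd³) = 1.1303·146.9 = 166.04 MPa
τ_max > 115 MPa → exceeds allowable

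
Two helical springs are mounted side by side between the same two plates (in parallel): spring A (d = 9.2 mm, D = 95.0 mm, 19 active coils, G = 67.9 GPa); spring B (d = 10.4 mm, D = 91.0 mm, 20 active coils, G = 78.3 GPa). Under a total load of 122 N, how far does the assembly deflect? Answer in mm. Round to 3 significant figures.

k_A = Gd⁴/(8D³N_a) = (67.9×10³)(9.2⁴)/(8·95.0³·19) = 3.7326 N/mm
k_B = Gd⁴/(8D³N_a) = (78.3×10³)(10.4⁴)/(8·91.0³·20) = 7.5972 N/mm
Parallel: k_eq = 3.7326 + 7.5972 = 11.33 N/mm
δ = F/k_eq = 122/11.33 = 10.768 mm

10.8 mm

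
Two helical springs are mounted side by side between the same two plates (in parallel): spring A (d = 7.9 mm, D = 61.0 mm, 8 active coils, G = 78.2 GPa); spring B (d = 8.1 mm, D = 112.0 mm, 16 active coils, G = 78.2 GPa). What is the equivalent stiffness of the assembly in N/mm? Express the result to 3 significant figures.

22.8 N/mm

k_A = Gd⁴/(8D³N_a) = (78.2×10³)(7.9⁴)/(8·61.0³·8) = 20.967 N/mm
k_B = Gd⁴/(8D³N_a) = (78.2×10³)(8.1⁴)/(8·112.0³·16) = 1.8719 N/mm
Parallel: k_eq = 20.967 + 1.8719 = 22.839 N/mm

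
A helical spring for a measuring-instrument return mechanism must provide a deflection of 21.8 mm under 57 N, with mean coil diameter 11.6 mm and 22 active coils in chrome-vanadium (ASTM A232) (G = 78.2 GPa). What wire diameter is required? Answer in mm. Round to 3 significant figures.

Required rate k = F/δ = 57/21.8 = 2.6147 N/mm
d = (8D³N_a·k / G)^(1/4) = (8·11.6³·22·2.6147 / (78.2×10³))^0.25
  = (9.1854)^0.25 = 1.7409 mm

1.74 mm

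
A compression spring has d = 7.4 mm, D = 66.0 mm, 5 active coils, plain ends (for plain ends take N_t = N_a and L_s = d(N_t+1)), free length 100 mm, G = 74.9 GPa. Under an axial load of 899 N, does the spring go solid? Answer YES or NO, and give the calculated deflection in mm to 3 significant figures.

k = Gd⁴/(8D³N_a) = (74.9×10³)(7.4⁴)/(8·66.0³·5) = 19.531 N/mm
N_t = 5; L_s = 7.4·6 = 44.4 mm; δ_solid = L₀ − L_s = 100 − 44.4 = 55.6 mm
δ = F/k = 899/19.531 = 46.03 mm
δ < δ_solid → spring does not go solid

NO, δ = 46.0 mm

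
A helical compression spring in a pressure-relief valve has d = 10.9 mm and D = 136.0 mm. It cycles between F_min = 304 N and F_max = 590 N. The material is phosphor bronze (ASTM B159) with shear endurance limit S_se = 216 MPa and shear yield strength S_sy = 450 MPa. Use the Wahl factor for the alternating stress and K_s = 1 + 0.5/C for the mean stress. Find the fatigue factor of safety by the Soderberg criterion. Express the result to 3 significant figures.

2.11

C = D/d = 136.0/10.9 = 12.4771; K_W = (4C−1)/(4C−4)+0.615/C = 1.1146; K_s = 1+0.5/C = 1.0401
F_a = (F_max−F_min)/2 = 143 N; F_m = (F_max+F_min)/2 = 447 N
τ_a = K_W·8F_aD/(πd³) = 1.1146 × 38.242 = 42.625 MPa
τ_m = K_s·8F_mD/(πd³) = 1.0401 × 119.54 = 124.33 MPa
Soderberg: 1/n_f = τ_a/S_se + τ_m/S_sy = 42.625/216 + 124.33/450 = 0.19734 + 0.27629 = 0.47363
n_f = 1/0.47363 = 2.111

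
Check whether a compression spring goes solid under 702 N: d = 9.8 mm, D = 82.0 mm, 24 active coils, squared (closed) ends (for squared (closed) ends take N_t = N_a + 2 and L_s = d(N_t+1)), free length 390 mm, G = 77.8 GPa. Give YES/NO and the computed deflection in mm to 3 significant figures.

k = Gd⁴/(8D³N_a) = (77.8×10³)(9.8⁴)/(8·82.0³·24) = 6.7786 N/mm
N_t = 26; L_s = 9.8·27 = 264.6 mm; δ_solid = L₀ − L_s = 390 − 264.6 = 125.4 mm
δ = F/k = 702/6.7786 = 103.56 mm
δ < δ_solid → spring does not go solid

NO, δ = 104 mm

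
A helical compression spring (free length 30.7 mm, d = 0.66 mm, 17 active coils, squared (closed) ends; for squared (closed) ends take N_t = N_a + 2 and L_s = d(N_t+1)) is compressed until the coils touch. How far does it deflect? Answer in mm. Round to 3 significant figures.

N_t = 19; L_s = 0.66·20 = 13.2 mm
δ_solid = L₀ − L_s = 30.7 − 13.2 = 17.5 mm

17.5 mm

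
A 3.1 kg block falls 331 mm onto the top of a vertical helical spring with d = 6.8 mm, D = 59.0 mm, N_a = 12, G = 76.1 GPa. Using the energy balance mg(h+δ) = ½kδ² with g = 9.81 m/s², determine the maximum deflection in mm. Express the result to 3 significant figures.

k = Gd⁴/(8D³N_a) = (76.1×10³)(6.8⁴)/(8·59.0³·12) = 8.2526 N/mm
W = mg = 3.1 × 9.81 = 30.411 N
½kδ² − Wδ − Wh = 0 → δ = (W + √(W² + 2kWh))/k
δ = (30.411 + √(924.83 + 166143))/8.2526 = (30.411 + 408.74)/8.2526 = 53.213 mm

53.2 mm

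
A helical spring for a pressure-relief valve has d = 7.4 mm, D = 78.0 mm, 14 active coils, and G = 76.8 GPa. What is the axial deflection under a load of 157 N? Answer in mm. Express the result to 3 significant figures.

k = Gd⁴/(8D³N_a) = (76.8×10³)(7.4⁴)/(8·78.0³·14) = 4.333 N/mm
δ = F/k = 157 / 4.333 = 36.234 mm

36.2 mm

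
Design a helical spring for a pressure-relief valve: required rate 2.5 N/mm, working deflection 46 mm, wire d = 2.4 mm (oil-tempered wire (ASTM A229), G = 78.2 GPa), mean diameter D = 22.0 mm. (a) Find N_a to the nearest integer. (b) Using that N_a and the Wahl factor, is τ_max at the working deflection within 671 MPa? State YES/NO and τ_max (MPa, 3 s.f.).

N_a = Gd⁴/(8D³k) = (78.2×10³)(2.4⁴)/(8·22.0³·2.5) = 12.18 → N_a = 12
Actual rate k = Gd⁴/(8D³·12) = 2.5381 N/mm
Working load F = kδ = 2.5381·46 = 116.75 N
C = 22.0/2.4 = 9.1667; K_W = (4C−1)/(4C−4)+0.615/C = 1.1589
τ_max = K_W·8FD/(πd³) = 1.1589·473.15 = 548.35 MPa
τ_max ≤ 671 MPa → acceptable

(a) 12 coils; (b) YES, τ_max = 548 MPa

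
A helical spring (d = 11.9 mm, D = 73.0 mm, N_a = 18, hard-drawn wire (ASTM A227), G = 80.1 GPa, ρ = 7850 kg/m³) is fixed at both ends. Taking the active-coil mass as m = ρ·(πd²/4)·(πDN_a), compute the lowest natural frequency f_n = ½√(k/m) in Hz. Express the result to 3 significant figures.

44.6 Hz

k = Gd⁴/(8D³N_a) = (80.1×10³)(11.9⁴)/(8·73.0³·18) = 28.674 N/mm = 28674 N/m
Wire length L = πDN_a = π·73.0·18 = 4128.1 mm
m = ρ·(πd²/4)·L = 7850 × 111.22×10⁻⁶ m² × 4.1281 m = 3.6041 kg
f_n = ½√(k/m) = 0.5·√(28674/3.6041) = 0.5·√(7955.9) = 44.598 Hz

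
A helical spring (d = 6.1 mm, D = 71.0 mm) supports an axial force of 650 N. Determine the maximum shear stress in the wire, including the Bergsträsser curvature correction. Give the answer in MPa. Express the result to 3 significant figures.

577 MPa

Spring index C = D/d = 71.0/6.1 = 11.6393
K_B = (4C+2)/(4C−3) = 48.557/43.557 = 1.1148
τ₀ = 8FD/(πd³) = 8·650·71.0/(π·6.1³) = 369200/713.08 = 517.75 MPa
τ_max = K·τ₀ = 1.1148 × 517.75 = 577.19 MPa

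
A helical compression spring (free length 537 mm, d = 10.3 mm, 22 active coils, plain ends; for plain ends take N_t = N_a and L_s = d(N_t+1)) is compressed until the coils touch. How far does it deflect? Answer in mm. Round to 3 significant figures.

N_t = 22; L_s = 10.3·23 = 236.9 mm
δ_solid = L₀ − L_s = 537 − 236.9 = 300.1 mm

300 mm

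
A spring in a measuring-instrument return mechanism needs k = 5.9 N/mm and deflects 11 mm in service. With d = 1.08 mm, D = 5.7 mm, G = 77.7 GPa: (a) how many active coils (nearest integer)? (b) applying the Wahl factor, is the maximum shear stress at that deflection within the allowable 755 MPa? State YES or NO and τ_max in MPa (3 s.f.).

(a) 12 coils; (b) NO, τ_max = 974 MPa

N_a = Gd⁴/(8D³k) = (77.7×10³)(1.08⁴)/(8·5.7³·5.9) = 12.09 → N_a = 12
Actual rate k = Gd⁴/(8D³·12) = 5.9459 N/mm
Working load F = kδ = 5.9459·11 = 65.405 N
C = 5.7/1.08 = 5.2778; K_W = (4C−1)/(4C−4)+0.615/C = 1.2919
τ_max = K_W·8FD/(πd³) = 1.2919·753.63 = 973.57 MPa
τ_max > 755 MPa → exceeds allowable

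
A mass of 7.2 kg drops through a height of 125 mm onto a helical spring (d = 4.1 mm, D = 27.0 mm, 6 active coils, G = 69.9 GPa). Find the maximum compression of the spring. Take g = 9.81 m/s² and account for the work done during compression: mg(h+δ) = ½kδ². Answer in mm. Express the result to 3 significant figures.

32.6 mm

k = Gd⁴/(8D³N_a) = (69.9×10³)(4.1⁴)/(8·27.0³·6) = 20.906 N/mm
W = mg = 7.2 × 9.81 = 70.632 N
½kδ² − Wδ − Wh = 0 → δ = (W + √(W² + 2kWh))/k
δ = (70.632 + √(4988.9 + 369166))/20.906 = (70.632 + 611.68)/20.906 = 32.637 mm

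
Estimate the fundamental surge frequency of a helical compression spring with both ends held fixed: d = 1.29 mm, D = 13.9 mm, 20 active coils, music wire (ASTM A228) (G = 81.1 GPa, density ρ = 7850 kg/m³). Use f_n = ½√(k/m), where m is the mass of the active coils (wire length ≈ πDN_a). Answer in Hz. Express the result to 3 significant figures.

k = Gd⁴/(8D³N_a) = (81.1×10³)(1.29⁴)/(8·13.9³·20) = 0.52266 N/mm = 522.66 N/m
Wire length L = πDN_a = π·13.9·20 = 873.36 mm
m = ρ·(πd²/4)·L = 7850 × 1.307×10⁻⁶ m² × 0.87336 m = 0.0089605 kg
f_n = ½√(k/m) = 0.5·√(522.66/0.0089605) = 0.5·√(58329) = 120.76 Hz

121 Hz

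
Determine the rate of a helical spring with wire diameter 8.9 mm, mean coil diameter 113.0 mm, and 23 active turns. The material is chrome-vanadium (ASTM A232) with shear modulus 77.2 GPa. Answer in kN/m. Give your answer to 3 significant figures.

1.82 kN/m

k = Gd⁴/(8D³N_a) = (77.2×10³ × 8.9⁴) / (8 × 113.0³ × 23)
  = 4.8437e+08 / 2.65493e+08 = 1.8244 N/mm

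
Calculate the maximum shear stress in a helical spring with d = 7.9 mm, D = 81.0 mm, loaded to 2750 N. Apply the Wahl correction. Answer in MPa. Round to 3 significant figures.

Spring index C = D/d = 81.0/7.9 = 10.2532
K_W = (4C−1)/(4C−4) + 0.615/C = 40.013/37.013 + 0.0600 = 1.1410
τ₀ = 8FD/(πd³) = 8·2750·81.0/(π·7.9³) = 1.782e+06/1548.9 = 1150.5 MPa
τ_max = K·τ₀ = 1.1410 × 1150.5 = 1312.7 MPa

1310 MPa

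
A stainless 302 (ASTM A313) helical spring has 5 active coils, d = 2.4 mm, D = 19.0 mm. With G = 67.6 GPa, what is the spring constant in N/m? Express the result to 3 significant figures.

k = Gd⁴/(8D³N_a) = (67.6×10³ × 2.4⁴) / (8 × 19.0³ × 5)
  = 2.24281e+06 / 274360 = 8.1747 N/mm = 8174.7 N/m

8170 N/m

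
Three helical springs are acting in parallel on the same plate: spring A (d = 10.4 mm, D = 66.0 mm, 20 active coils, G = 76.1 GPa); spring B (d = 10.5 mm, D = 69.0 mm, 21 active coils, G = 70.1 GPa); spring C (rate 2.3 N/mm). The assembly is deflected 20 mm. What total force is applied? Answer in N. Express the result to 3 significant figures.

742 N

k_A = Gd⁴/(8D³N_a) = (76.1×10³)(10.4⁴)/(8·66.0³·20) = 19.354 N/mm
k_B = Gd⁴/(8D³N_a) = (70.1×10³)(10.5⁴)/(8·69.0³·21) = 15.439 N/mm
Parallel: k_eq = 19.354 + 15.439 + 2.3 = 37.093 N/mm
F = k_eq·δ = 37.093·20 = 741.86 N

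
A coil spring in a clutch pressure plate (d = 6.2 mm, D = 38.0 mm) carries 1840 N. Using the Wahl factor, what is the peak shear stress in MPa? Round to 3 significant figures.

931 MPa

Spring index C = D/d = 38.0/6.2 = 6.1290
K_W = (4C−1)/(4C−4) + 0.615/C = 23.516/20.516 + 0.1003 = 1.2466
τ₀ = 8FD/(πd³) = 8·1840·38.0/(π·6.2³) = 559360/748.73 = 747.08 MPa
τ_max = K·τ₀ = 1.2466 × 747.08 = 931.29 MPa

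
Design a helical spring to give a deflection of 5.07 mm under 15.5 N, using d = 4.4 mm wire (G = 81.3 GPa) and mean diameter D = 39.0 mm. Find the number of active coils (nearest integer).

21

Required rate k = F/δ = 15.5/5.07 = 3.0572 N/mm
N_a = Gd⁴/(8D³k) = (81.3×10³ × 4.4⁴)/(8 × 39.0³ × 3.0572)
    = 3.0472e+07 / 1.4508e+06 = 21 → 21 coils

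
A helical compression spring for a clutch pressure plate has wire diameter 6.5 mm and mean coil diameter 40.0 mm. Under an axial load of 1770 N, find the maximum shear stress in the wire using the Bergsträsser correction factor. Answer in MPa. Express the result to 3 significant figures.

Spring index C = D/d = 40.0/6.5 = 6.1538
K_B = (4C+2)/(4C−3) = 26.615/21.615 = 1.2313
τ₀ = 8FD/(πd³) = 8·1770·40.0/(π·6.5³) = 566400/862.76 = 656.5 MPa
τ_max = K·τ₀ = 1.2313 × 656.5 = 808.36 MPa

808 MPa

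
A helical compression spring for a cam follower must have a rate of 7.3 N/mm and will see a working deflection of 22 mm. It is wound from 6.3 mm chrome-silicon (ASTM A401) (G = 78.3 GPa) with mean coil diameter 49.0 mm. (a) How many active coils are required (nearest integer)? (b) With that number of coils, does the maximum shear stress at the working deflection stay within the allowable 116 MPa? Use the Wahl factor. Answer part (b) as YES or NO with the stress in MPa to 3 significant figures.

N_a = Gd⁴/(8D³k) = (78.3×10³)(6.3⁴)/(8·49.0³·7.3) = 17.95 → N_a = 18
Actual rate k = Gd⁴/(8D³·18) = 7.2807 N/mm
Working load F = kδ = 7.2807·22 = 160.18 N
C = 49.0/6.3 = 7.7778; K_W = (4C−1)/(4C−4)+0.615/C = 1.1897
τ_max = K_W·8FD/(πd³) = 1.1897·79.93 = 95.095 MPa
τ_max ≤ 116 MPa → acceptable

(a) 18 coils; (b) YES, τ_max = 95.1 MPa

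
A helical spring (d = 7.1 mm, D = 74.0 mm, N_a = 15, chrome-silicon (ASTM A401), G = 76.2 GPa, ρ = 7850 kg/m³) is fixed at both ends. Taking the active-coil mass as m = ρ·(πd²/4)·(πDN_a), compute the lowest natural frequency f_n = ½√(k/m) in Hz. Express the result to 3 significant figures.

k = Gd⁴/(8D³N_a) = (76.2×10³)(7.1⁴)/(8·74.0³·15) = 3.9821 N/mm = 3982.1 N/m
Wire length L = πDN_a = π·74.0·15 = 3487.2 mm
m = ρ·(πd²/4)·L = 7850 × 39.592×10⁻⁶ m² × 3.4872 m = 1.0838 kg
f_n = ½√(k/m) = 0.5·√(3982.1/1.0838) = 0.5·√(3674.2) = 30.308 Hz

30.3 Hz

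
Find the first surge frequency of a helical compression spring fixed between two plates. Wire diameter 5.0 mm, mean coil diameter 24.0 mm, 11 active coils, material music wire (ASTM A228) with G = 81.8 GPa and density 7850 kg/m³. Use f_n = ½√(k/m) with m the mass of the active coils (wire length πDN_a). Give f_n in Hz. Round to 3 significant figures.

287 Hz

k = Gd⁴/(8D³N_a) = (81.8×10³)(5.0⁴)/(8·24.0³·11) = 42.026 N/mm = 42026 N/m
Wire length L = πDN_a = π·24.0·11 = 829.38 mm
m = ρ·(πd²/4)·L = 7850 × 19.635×10⁻⁶ m² × 0.82938 m = 0.12784 kg
f_n = ½√(k/m) = 0.5·√(42026/0.12784) = 0.5·√(3.2875e+05) = 286.68 Hz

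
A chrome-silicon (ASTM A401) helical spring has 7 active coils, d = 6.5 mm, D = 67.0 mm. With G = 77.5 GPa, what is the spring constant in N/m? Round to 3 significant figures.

k = Gd⁴/(8D³N_a) = (77.5×10³ × 6.5⁴) / (8 × 67.0³ × 7)
  = 1.38342e+08 / 1.68427e+07 = 8.2138 N/mm = 8213.8 N/m

8210 N/m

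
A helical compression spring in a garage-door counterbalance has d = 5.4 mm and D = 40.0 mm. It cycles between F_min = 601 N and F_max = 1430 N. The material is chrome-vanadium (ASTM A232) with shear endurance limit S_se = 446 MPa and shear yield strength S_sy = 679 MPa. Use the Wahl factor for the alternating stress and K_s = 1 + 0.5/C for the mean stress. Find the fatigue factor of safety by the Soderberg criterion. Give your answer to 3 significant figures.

0.570

C = D/d = 40.0/5.4 = 7.4074; K_W = (4C−1)/(4C−4)+0.615/C = 1.2001; K_s = 1+0.5/C = 1.0675
F_a = (F_max−F_min)/2 = 414.5 N; F_m = (F_max+F_min)/2 = 1015.5 N
τ_a = K_W·8F_aD/(πd³) = 1.2001 × 268.13 = 321.78 MPa
τ_m = K_s·8F_mD/(πd³) = 1.0675 × 656.9 = 701.24 MPa
Soderberg: 1/n_f = τ_a/S_se + τ_m/S_sy = 321.78/446 + 701.24/679 = 0.72147 + 1.03275 = 1.7542
n_f = 1/1.7542 = 0.5701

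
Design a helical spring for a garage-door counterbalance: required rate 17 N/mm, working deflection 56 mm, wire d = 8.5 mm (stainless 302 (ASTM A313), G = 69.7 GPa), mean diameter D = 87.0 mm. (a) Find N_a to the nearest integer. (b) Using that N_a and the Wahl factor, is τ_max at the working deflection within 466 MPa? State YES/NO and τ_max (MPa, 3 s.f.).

(a) 4 coils; (b) YES, τ_max = 398 MPa

N_a = Gd⁴/(8D³k) = (69.7×10³)(8.5⁴)/(8·87.0³·17) = 4.063 → N_a = 4
Actual rate k = Gd⁴/(8D³·4) = 17.266 N/mm
Working load F = kδ = 17.266·56 = 966.92 N
C = 87.0/8.5 = 10.2353; K_W = (4C−1)/(4C−4)+0.615/C = 1.1413
τ_max = K_W·8FD/(πd³) = 1.1413·348.81 = 398.1 MPa
τ_max ≤ 466 MPa → acceptable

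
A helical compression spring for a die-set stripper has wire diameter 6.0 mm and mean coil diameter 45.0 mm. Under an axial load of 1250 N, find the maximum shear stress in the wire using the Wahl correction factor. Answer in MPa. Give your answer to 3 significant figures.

794 MPa

Spring index C = D/d = 45.0/6.0 = 7.5000
K_W = (4C−1)/(4C−4) + 0.615/C = 29.000/26.000 + 0.0820 = 1.1974
τ₀ = 8FD/(πd³) = 8·1250·45.0/(π·6.0³) = 450000/678.58 = 663.15 MPa
τ_max = K·τ₀ = 1.1974 × 663.15 = 794.04 MPa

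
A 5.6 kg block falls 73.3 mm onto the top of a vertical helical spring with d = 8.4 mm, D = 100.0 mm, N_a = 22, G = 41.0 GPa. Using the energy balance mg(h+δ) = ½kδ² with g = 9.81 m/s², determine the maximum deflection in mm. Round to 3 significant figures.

143 mm

k = Gd⁴/(8D³N_a) = (41.0×10³)(8.4⁴)/(8·100.0³·22) = 1.1598 N/mm
W = mg = 5.6 × 9.81 = 54.936 N
½kδ² − Wδ − Wh = 0 → δ = (W + √(W² + 2kWh))/k
δ = (54.936 + √(3018 + 9340.7))/1.1598 = (54.936 + 111.17)/1.1598 = 143.22 mm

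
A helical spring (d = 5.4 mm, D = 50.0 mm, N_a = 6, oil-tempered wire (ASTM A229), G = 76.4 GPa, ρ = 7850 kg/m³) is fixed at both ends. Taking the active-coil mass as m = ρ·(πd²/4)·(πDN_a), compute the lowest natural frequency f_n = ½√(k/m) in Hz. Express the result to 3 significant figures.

126 Hz

k = Gd⁴/(8D³N_a) = (76.4×10³)(5.4⁴)/(8·50.0³·6) = 10.827 N/mm = 10827 N/m
Wire length L = πDN_a = π·50.0·6 = 942.48 mm
m = ρ·(πd²/4)·L = 7850 × 22.902×10⁻⁶ m² × 0.94248 m = 0.16944 kg
f_n = ½√(k/m) = 0.5·√(10827/0.16944) = 0.5·√(63900) = 126.39 Hz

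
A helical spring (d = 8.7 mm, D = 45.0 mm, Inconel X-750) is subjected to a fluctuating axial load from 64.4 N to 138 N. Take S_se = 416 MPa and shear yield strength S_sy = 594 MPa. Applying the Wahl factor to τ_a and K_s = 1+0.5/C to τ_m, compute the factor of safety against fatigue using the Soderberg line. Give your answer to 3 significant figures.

C = D/d = 45.0/8.7 = 5.1724; K_W = (4C−1)/(4C−4)+0.615/C = 1.2987; K_s = 1+0.5/C = 1.0967
F_a = (F_max−F_min)/2 = 36.8 N; F_m = (F_max+F_min)/2 = 101.2 N
τ_a = K_W·8F_aD/(πd³) = 1.2987 × 6.4039 = 8.3164 MPa
τ_m = K_s·8F_mD/(πd³) = 1.0967 × 17.611 = 19.313 MPa
Soderberg: 1/n_f = τ_a/S_se + τ_m/S_sy = 8.3164/416 + 19.313/594 = 0.01999 + 0.03251 = 0.052505
n_f = 1/0.052505 = 19.05

19.0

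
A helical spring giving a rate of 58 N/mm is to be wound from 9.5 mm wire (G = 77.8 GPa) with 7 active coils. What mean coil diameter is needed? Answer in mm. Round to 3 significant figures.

58.0 mm

D = (Gd⁴/(8N_a·k))^(1/3) = (77.8×10³·9.5⁴/(8·7·58))^(1/3)
  = (195100)^(1/3) = 57.9988 mm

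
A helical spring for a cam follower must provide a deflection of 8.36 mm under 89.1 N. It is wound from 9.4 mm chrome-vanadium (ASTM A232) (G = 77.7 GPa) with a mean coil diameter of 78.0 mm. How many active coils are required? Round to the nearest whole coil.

Required rate k = F/δ = 89.1/8.36 = 10.658 N/mm
N_a = Gd⁴/(8D³k) = (77.7×10³ × 9.4⁴)/(8 × 78.0³ × 10.658)
    = 6.06642e+08 / 4.04618e+07 = 14.99 → 15 coils

15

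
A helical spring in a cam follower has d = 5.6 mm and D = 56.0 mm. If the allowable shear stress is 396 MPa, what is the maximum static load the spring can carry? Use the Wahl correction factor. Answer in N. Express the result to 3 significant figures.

C = D/d = 56.0/5.6 = 10.0000
K_W = (4C−1)/(4C−4) + 0.615/C = 39.000/36.000 + 0.0615 = 1.1448
τ_max = K·8FD/(πd³) → F_max = τ_allow·πd³/(8DK)
F_max = 396·π·5.6³/(8·56.0·1.1448) = 2.1848e+05/512.89 = 425.98 N

426 N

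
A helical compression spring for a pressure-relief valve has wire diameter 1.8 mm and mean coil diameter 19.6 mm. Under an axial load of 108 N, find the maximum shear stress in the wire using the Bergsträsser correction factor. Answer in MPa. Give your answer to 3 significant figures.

1040 MPa

Spring index C = D/d = 19.6/1.8 = 10.8889
K_B = (4C+2)/(4C−3) = 45.556/40.556 = 1.1233
τ₀ = 8FD/(πd³) = 8·108·19.6/(π·1.8³) = 16934.4/18.322 = 924.28 MPa
τ_max = K·τ₀ = 1.1233 × 924.28 = 1038.2 MPa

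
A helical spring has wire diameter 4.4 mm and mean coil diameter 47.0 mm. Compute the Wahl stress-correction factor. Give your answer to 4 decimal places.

C = D/d = 47.0/4.4 = 10.6818
K_W = (4C−1)/(4C−4) + 0.615/C = 41.727/38.727 + 0.0576 = 1.1350

1.1350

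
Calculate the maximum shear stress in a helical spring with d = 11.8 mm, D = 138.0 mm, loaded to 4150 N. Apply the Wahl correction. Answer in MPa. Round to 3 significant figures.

Spring index C = D/d = 138.0/11.8 = 11.6949
K_W = (4C−1)/(4C−4) + 0.615/C = 45.780/42.780 + 0.0526 = 1.1227
τ₀ = 8FD/(πd³) = 8·4150·138.0/(π·11.8³) = 4.5816e+06/5161.7 = 887.61 MPa
τ_max = K·τ₀ = 1.1227 × 887.61 = 996.53 MPa

997 MPa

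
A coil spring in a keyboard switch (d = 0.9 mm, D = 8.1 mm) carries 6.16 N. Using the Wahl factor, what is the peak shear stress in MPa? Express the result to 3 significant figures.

Spring index C = D/d = 8.1/0.9 = 9.0000
K_W = (4C−1)/(4C−4) + 0.615/C = 35.000/32.000 + 0.0683 = 1.1621
τ₀ = 8FD/(πd³) = 8·6.16·8.1/(π·0.9³) = 399.168/2.2902 = 174.29 MPa
τ_max = K·τ₀ = 1.1621 × 174.29 = 202.54 MPa

203 MPa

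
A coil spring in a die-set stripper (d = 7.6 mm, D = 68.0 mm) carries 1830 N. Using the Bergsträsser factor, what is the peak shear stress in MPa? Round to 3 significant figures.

832 MPa

Spring index C = D/d = 68.0/7.6 = 8.9474
K_B = (4C+2)/(4C−3) = 37.789/32.789 = 1.1525
τ₀ = 8FD/(πd³) = 8·1830·68.0/(π·7.6³) = 995520/1379.1 = 721.87 MPa
τ_max = K·τ₀ = 1.1525 × 721.87 = 831.95 MPa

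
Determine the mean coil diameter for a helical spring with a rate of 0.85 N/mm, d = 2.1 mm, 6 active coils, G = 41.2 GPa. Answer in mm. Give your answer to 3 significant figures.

27.0 mm

D = (Gd⁴/(8N_a·k))^(1/3) = (41.2×10³·2.1⁴/(8·6·0.85))^(1/3)
  = (19638.8)^(1/3) = 26.9798 mm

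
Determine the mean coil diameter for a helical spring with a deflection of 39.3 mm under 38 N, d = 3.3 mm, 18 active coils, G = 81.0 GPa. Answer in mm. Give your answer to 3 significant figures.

41.0 mm

Required rate k = F/δ = 38/39.3 = 0.96692 N/mm
D = (Gd⁴/(8N_a·k))^(1/3) = (81.0×10³·3.3⁴/(8·18·0.96692))^(1/3)
  = (68990.2)^(1/3) = 41.0137 mm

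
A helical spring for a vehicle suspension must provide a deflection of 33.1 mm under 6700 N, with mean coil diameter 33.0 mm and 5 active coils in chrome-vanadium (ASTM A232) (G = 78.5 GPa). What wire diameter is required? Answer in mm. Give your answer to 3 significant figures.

Required rate k = F/δ = 6700/33.1 = 202.42 N/mm
d = (8D³N_a·k / G)^(1/4) = (8·33.0³·5·202.42 / (78.5×10³))^0.25
  = (3706.6)^0.25 = 7.8027 mm

7.80 mm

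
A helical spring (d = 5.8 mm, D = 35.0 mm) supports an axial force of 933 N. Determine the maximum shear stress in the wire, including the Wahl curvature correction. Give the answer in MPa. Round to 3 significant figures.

533 MPa

Spring index C = D/d = 35.0/5.8 = 6.0345
K_W = (4C−1)/(4C−4) + 0.615/C = 23.138/20.138 + 0.1019 = 1.2509
τ₀ = 8FD/(πd³) = 8·933·35.0/(π·5.8³) = 261240/612.96 = 426.19 MPa
τ_max = K·τ₀ = 1.2509 × 426.19 = 533.12 MPa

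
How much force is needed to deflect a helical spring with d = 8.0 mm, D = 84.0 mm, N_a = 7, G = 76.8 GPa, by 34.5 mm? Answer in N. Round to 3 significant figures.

k = Gd⁴/(8D³N_a) = (76.8×10³)(8.0⁴)/(8·84.0³·7) = 9.4775 N/mm
F = k·δ = 9.4775 × 34.5 = 326.97 N

327 N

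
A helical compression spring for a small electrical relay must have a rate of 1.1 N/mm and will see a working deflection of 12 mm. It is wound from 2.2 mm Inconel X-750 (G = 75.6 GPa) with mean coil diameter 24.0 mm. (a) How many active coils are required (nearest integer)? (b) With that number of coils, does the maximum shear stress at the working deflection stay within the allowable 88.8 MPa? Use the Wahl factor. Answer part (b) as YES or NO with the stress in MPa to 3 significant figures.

N_a = Gd⁴/(8D³k) = (75.6×10³)(2.2⁴)/(8·24.0³·1.1) = 14.56 → N_a = 15
Actual rate k = Gd⁴/(8D³·15) = 1.0676 N/mm
Working load F = kδ = 1.0676·12 = 12.811 N
C = 24.0/2.2 = 10.9091; K_W = (4C−1)/(4C−4)+0.615/C = 1.1321
τ_max = K_W·8FD/(πd³) = 1.1321·73.53 = 83.24 MPa
τ_max ≤ 88.8 MPa → acceptable

(a) 15 coils; (b) YES, τ_max = 83.2 MPa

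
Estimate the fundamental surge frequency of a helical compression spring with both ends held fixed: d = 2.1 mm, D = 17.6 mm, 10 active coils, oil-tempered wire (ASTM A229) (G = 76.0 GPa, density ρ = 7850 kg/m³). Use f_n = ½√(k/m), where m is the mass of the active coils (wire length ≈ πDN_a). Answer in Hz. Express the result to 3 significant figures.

237 Hz

k = Gd⁴/(8D³N_a) = (76.0×10³)(2.1⁴)/(8·17.6³·10) = 3.3889 N/mm = 3388.9 N/m
Wire length L = πDN_a = π·17.6·10 = 552.92 mm
m = ρ·(πd²/4)·L = 7850 × 3.4636×10⁻⁶ m² × 0.55292 m = 0.015034 kg
f_n = ½√(k/m) = 0.5·√(3388.9/0.015034) = 0.5·√(2.2543e+05) = 237.39 Hz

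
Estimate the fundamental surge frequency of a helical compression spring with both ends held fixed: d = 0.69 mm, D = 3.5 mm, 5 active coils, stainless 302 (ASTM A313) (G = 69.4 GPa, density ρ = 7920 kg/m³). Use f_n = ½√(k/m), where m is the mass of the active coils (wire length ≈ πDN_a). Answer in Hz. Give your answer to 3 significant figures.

k = Gd⁴/(8D³N_a) = (69.4×10³)(0.69⁴)/(8·3.5³·5) = 9.1726 N/mm = 9172.6 N/m
Wire length L = πDN_a = π·3.5·5 = 54.978 mm
m = ρ·(πd²/4)·L = 7920 × 0.37393×10⁻⁶ m² × 0.054978 m = 0.00016282 kg
f_n = ½√(k/m) = 0.5·√(9172.6/0.00016282) = 0.5·√(5.6337e+07) = 3752.9 Hz

3750 Hz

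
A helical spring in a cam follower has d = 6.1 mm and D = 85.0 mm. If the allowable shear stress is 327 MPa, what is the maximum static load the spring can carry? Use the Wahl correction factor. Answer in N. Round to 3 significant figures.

311 N

C = D/d = 85.0/6.1 = 13.9344
K_W = (4C−1)/(4C−4) + 0.615/C = 54.738/51.738 + 0.0441 = 1.1021
τ_max = K·8FD/(πd³) → F_max = τ_allow·πd³/(8DK)
F_max = 327·π·6.1³/(8·85.0·1.1021) = 2.3318e+05/749.44 = 311.14 N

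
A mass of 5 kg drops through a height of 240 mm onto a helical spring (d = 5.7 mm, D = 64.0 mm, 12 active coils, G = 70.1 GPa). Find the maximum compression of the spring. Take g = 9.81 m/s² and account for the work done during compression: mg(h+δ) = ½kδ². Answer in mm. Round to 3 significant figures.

k = Gd⁴/(8D³N_a) = (70.1×10³)(5.7⁴)/(8·64.0³·12) = 2.9404 N/mm
W = mg = 5 × 9.81 = 49.05 N
½kδ² − Wδ − Wh = 0 → δ = (W + √(W² + 2kWh))/k
δ = (49.05 + √(2405.9 + 69228.8))/2.9404 = (49.05 + 267.65)/2.9404 = 107.71 mm

108 mm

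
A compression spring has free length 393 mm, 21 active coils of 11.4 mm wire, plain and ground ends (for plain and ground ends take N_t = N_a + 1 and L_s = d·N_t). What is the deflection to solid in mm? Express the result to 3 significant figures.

N_t = 22; L_s = 11.4·22 = 250.8 mm
δ_solid = L₀ − L_s = 393 − 250.8 = 142.2 mm

142 mm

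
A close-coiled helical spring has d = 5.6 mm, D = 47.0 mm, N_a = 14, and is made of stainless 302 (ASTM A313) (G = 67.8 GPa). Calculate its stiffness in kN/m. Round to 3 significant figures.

k = Gd⁴/(8D³N_a) = (67.8×10³ × 5.6⁴) / (8 × 47.0³ × 14)
  = 6.66779e+07 / 1.16282e+07 = 5.7342 N/mm

5.73 kN/m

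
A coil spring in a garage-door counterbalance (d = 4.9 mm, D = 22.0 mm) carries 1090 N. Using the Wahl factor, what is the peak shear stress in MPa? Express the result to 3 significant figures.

702 MPa

Spring index C = D/d = 22.0/4.9 = 4.4898
K_W = (4C−1)/(4C−4) + 0.615/C = 16.959/13.959 + 0.1370 = 1.3519
τ₀ = 8FD/(πd³) = 8·1090·22.0/(π·4.9³) = 191840/369.61 = 519.04 MPa
τ_max = K·τ₀ = 1.3519 × 519.04 = 701.69 MPa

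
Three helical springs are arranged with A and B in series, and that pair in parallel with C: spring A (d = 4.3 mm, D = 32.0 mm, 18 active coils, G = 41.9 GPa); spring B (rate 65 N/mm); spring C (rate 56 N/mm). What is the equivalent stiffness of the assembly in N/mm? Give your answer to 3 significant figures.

k_A = Gd⁴/(8D³N_a) = (41.9×10³)(4.3⁴)/(8·32.0³·18) = 3.0358 N/mm
Springs A,B series: k_AB = 1/(1/3.0358+1/65) = 2.9004 N/mm; parallel with C: k_eq = 2.9004+56 = 58.9 N/mm

58.9 N/mm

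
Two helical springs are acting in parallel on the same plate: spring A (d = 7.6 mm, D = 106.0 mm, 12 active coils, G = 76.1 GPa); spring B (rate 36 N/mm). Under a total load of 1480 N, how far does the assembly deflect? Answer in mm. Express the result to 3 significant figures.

k_A = Gd⁴/(8D³N_a) = (76.1×10³)(7.6⁴)/(8·106.0³·12) = 2.2205 N/mm
Parallel: k_eq = 2.2205 + 36 = 38.22 N/mm
δ = F/k_eq = 1480/38.22 = 38.723 mm

38.7 mm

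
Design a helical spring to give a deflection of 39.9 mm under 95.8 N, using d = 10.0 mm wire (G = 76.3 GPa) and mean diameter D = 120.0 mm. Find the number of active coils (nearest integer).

23

Required rate k = F/δ = 95.8/39.9 = 2.401 N/mm
N_a = Gd⁴/(8D³k) = (76.3×10³ × 10.0⁴)/(8 × 120.0³ × 2.401)
    = 7.63e+08 / 3.31915e+07 = 22.99 → 23 coils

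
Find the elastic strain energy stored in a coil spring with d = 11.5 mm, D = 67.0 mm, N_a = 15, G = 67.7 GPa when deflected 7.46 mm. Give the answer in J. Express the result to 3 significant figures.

k = Gd⁴/(8D³N_a) = (67.7×10³)(11.5⁴)/(8·67.0³·15) = 32.808 N/mm
U = ½kδ² = 0.5 × 32.808 × 7.46² = 912.9 N·mm = 0.9129 J

0.913 J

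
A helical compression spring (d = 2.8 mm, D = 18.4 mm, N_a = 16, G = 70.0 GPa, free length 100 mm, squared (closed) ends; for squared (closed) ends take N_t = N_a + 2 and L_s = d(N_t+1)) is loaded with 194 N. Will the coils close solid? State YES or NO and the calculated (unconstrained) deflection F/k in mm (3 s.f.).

k = Gd⁴/(8D³N_a) = (70.0×10³)(2.8⁴)/(8·18.4³·16) = 5.3959 N/mm
N_t = 18; L_s = 2.8·19 = 53.2 mm; δ_solid = L₀ − L_s = 100 − 53.2 = 46.8 mm
δ = F/k = 194/5.3959 = 35.953 mm
δ < δ_solid → spring does not go solid

NO, δ = 36.0 mm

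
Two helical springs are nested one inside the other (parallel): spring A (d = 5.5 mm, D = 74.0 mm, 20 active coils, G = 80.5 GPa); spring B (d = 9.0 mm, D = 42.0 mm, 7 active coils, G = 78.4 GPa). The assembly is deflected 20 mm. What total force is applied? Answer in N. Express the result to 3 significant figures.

2500 N

k_A = Gd⁴/(8D³N_a) = (80.5×10³)(5.5⁴)/(8·74.0³·20) = 1.1361 N/mm
k_B = Gd⁴/(8D³N_a) = (78.4×10³)(9.0⁴)/(8·42.0³·7) = 123.98 N/mm
Parallel: k_eq = 1.1361 + 123.98 = 125.12 N/mm
F = k_eq·δ = 125.12·20 = 2502.3 N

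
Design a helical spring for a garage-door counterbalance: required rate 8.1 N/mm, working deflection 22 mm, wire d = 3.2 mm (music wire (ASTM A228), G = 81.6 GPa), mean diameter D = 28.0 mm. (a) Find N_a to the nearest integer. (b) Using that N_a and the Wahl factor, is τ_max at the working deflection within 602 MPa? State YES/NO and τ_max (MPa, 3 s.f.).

N_a = Gd⁴/(8D³k) = (81.6×10³)(3.2⁴)/(8·28.0³·8.1) = 6.015 → N_a = 6
Actual rate k = Gd⁴/(8D³·6) = 8.1203 N/mm
Working load F = kδ = 8.1203·22 = 178.65 N
C = 28.0/3.2 = 8.7500; K_W = (4C−1)/(4C−4)+0.615/C = 1.1671
τ_max = K_W·8FD/(πd³) = 1.1671·388.73 = 453.67 MPa
τ_max ≤ 602 MPa → acceptable

(a) 6 coils; (b) YES, τ_max = 454 MPa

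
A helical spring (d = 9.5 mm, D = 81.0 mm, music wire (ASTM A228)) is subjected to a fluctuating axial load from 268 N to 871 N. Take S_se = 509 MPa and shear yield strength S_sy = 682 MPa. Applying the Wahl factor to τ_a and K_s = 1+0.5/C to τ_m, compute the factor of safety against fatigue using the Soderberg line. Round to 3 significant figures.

2.63

C = D/d = 81.0/9.5 = 8.5263; K_W = (4C−1)/(4C−4)+0.615/C = 1.1718; K_s = 1+0.5/C = 1.0586
F_a = (F_max−F_min)/2 = 301.5 N; F_m = (F_max+F_min)/2 = 569.5 N
τ_a = K_W·8F_aD/(πd³) = 1.1718 × 72.534 = 84.994 MPa
τ_m = K_s·8F_mD/(πd³) = 1.0586 × 137.01 = 145.04 MPa
Soderberg: 1/n_f = τ_a/S_se + τ_m/S_sy = 84.994/509 + 145.04/682 = 0.16698 + 0.21267 = 0.37966
n_f = 1/0.37966 = 2.634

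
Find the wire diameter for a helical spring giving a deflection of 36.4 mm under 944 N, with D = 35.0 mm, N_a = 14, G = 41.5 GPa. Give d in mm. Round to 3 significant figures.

Required rate k = F/δ = 944/36.4 = 25.934 N/mm
d = (8D³N_a·k / G)^(1/4) = (8·35.0³·14·25.934 / (41.5×10³))^0.25
  = (3000.9)^0.25 = 7.4014 mm

7.40 mm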